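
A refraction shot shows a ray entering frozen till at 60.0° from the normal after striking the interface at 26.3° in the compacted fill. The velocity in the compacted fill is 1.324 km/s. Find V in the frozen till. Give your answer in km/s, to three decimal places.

2.588 km/s

sin 26.3° = 0.4431; sin 60.0° = 0.8660.
V₂ = V₁·(sin θ₂/sin θ₁) = 1.324·(0.8660/0.4431) = 2.588 km/s.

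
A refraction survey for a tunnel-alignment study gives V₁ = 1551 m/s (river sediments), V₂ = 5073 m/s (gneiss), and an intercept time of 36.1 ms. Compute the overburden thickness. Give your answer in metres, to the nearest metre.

θ_c = arcsin(1551/5073) = 17.80°; cos θ_c = 0.9521.
tᵢ = 2h cos θ_c/V₁ ⇒ h = tᵢ·V₁/(2 cos θ_c) = 0.0361·1551/(2·0.9521) = 29.40 m.

29 m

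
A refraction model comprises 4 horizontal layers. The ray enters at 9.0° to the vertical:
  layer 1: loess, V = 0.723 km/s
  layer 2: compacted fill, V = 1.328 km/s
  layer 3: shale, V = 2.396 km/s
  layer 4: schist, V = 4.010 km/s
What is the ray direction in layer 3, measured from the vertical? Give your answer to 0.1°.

31.2°

Snell's law across each interface conserves sin θ / V, so sin θ_3 = V_3·sin θ₁/V₁.
sin θ_3 = 2.396 × sin 9.0° / 0.723 = 0.5184.
θ_3 = 31.23° from the vertical.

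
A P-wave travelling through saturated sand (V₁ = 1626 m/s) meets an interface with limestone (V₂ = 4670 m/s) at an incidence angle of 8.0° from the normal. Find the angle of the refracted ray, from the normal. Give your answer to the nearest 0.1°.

23.6°

sin θ₁/V₁ = sin θ₂/V₂ ⇒ sin θ₂ = 4670·sin 8.0°/1626 = 4670·0.1392/1626 = 0.3997.
θ₂ = sin⁻¹(0.3997) = 23.56° (from vertical).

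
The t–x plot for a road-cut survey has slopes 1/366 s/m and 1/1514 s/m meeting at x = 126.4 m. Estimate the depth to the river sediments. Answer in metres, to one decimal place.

49.4 m

x_cross = 2h·√((V₂+V₁)/(V₂−V₁)) → h = x_cross / (2·√((V₂+V₁)/(V₂−V₁))).
√((V₂+V₁)/(V₂−V₁)) = √((1514+366)/(1514−366)) = 1.2797.
h = 126.4 / (2·1.2797) = 49.39 m.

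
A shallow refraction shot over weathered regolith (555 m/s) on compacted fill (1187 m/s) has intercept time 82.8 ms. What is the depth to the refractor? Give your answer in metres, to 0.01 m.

h = tᵢ·V₁·V₂ / (2·√(V₂²−V₁²)).
√(V₂²−V₁²) = √(1187² − 555²) = 1049.3 m/s.
h = 0.0828 s × 555 × 1187 / (2 × 1049.3) = 25.99 m.

25.99 m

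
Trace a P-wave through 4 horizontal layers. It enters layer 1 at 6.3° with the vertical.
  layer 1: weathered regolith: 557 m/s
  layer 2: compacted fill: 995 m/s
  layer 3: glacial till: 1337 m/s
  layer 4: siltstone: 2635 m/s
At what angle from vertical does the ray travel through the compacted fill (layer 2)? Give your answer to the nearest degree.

11°

Snell's law across each interface conserves sin θ / V, so sin θ_2 = V_2·sin θ₁/V₁.
sin θ_2 = 995 × sin 6.3° / 557 = 0.1960.
θ_2 = arcsin 0.1960 = 11.30°.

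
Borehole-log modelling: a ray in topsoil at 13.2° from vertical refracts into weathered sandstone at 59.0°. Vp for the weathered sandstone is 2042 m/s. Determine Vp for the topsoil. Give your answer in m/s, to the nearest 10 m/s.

540 m/s

Snell's law: sin 13.2°/V₁ = sin 59.0°/V₂.
V₁ = V₂·sin 13.2°/sin 59.0° = 2042 × 0.2664 = 543.99 m/s.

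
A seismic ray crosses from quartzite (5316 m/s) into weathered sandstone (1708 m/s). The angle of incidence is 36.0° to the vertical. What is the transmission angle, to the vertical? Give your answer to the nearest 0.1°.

10.9°

Snell's law: sin θ₂ = (V₂/V₁)·sin θ₁ = (1708/5316)·sin 36.0° = 0.1889.
θ₂ = sin⁻¹(0.1889) = 10.89° (from vertical).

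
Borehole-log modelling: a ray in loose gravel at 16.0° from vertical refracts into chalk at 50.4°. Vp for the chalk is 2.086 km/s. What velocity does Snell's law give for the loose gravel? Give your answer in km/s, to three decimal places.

0.746 km/s

Snell's law: sin 16.0°/V₁ = sin 50.4°/V₂.
V₁ = V₂·sin 16.0°/sin 50.4° = 2.086 × 0.3577 = 0.746 km/s.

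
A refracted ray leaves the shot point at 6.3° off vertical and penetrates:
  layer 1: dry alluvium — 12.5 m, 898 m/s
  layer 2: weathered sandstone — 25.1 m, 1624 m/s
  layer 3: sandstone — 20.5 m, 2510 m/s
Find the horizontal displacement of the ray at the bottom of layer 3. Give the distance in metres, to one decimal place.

Apply Snell's law at each interface; in layer i the horizontal offset is hᵢ·tan θᵢ.
Layer 1: θ = 6.30°; offset = 12.5·tan 6.30° = 1.380 m.
Layer 2: sin θ = 1624·sin 6.3°/898 = 0.1985, θ = 11.45°; offset = 25.1·tan 11.45° = 5.082 m.
Layer 3: sin θ = 2510·sin 6.3°/898 = 0.3067, θ = 17.86°; offset = 20.5·tan 17.86° = 6.606 m.
Total horizontal offset = 13.068 m.

13.1 m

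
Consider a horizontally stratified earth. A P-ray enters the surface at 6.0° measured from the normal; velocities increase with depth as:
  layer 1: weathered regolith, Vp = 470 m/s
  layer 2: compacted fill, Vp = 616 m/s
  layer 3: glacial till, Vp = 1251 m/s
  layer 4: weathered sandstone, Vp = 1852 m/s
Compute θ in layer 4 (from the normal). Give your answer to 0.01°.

24.32°

Snell's law across each interface conserves sin θ / V, so sin θ_4 = V_4·sin θ₁/V₁.
sin θ_4 = 1852 × sin 6.0° / 470 = 0.4119.
θ_4 = arcsin 0.4119 = 24.32°.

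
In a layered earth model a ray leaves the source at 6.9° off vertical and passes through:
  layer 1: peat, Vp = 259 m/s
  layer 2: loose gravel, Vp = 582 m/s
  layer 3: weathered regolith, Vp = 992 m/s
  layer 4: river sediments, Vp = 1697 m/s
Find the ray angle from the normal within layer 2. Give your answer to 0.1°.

15.7°

Ray parameter p = sin 6.9° / 259 = 4.6385e-04 s/m.
sin θ_2 = p·V_2 = 4.6385e-04 × 582 = 0.2700.
θ_2 = arcsin 0.2700 = 15.66°.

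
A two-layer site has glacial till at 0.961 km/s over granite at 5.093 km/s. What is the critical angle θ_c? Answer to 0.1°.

10.9°

At critical incidence the refracted ray runs along the interface (θ₂ = 90°), so sin θ_c = V₁/V₂.
θ_c = arcsin(0.961/5.093) = arcsin 0.1887 = 10.88°.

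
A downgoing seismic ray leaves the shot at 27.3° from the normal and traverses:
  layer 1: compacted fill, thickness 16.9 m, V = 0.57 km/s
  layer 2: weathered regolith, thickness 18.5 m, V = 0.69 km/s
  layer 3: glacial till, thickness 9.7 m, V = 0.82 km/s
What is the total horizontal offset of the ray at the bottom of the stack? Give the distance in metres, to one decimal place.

Apply Snell's law at each interface; in layer i the horizontal offset is hᵢ·tan θᵢ.
Layer 1: θ = 27.30°; offset = 16.9·tan 27.30° = 8.723 m.
Layer 2: sin θ = 0.69·sin 27.3°/0.57 = 0.5552, θ = 33.72°; offset = 18.5·tan 33.72° = 12.350 m.
Layer 3: sin θ = 0.82·sin 27.3°/0.57 = 0.6598, θ = 41.29°; offset = 9.7·tan 41.29° = 8.517 m.
Summing the layer offsets gives 29.590 m.

29.6 m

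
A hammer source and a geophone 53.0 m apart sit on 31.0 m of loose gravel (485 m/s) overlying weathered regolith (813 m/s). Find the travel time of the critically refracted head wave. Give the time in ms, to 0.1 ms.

θ_c = arcsin(V₁/V₂) = arcsin(485/813) = 36.62°, cos θ_c = 0.8026.
Intercept time tᵢ = 2h cos θ_c / V₁ = 2·31.0·0.8026/485 = 0.10260 s.
t = x/V₂ + tᵢ = 53.0/813 + 0.10260 = 0.16779 s.

167.8 ms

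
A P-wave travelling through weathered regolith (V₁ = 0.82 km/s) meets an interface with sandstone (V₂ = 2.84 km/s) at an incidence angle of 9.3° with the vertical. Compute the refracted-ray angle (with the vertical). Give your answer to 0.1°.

34.0°

sin θ₁/V₁ = sin θ₂/V₂ ⇒ sin θ₂ = 2.84·sin 9.3°/0.82 = 2.84·0.1616/0.82 = 0.5597.
θ₂ = arcsin 0.5597 = 34.04° from the normal.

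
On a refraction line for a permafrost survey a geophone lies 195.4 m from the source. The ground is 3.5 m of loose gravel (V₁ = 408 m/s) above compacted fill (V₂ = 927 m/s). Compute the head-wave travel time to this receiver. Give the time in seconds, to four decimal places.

θ_c = arcsin(V₁/V₂) = arcsin(408/927) = 26.11°, cos θ_c = 0.8979.
Intercept time tᵢ = 2h cos θ_c / V₁ = 2·3.5·0.8979/408 = 0.01541 s.
t = x/V₂ + tᵢ = 195.4/927 + 0.01541 = 0.22619 s.

0.2262 s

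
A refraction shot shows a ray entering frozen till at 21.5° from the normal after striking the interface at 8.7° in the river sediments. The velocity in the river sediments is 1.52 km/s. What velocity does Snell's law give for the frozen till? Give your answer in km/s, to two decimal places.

sin 8.7° = 0.1513; sin 21.5° = 0.3665.
V₂ = V₁·(sin θ₂/sin θ₁) = 1.52·(0.3665/0.1513) = 3.68 km/s.

3.68 km/s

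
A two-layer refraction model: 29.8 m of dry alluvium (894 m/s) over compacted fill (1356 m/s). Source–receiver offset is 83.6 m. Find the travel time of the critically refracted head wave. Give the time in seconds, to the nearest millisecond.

t = x/V₂ + 2h·√(V₂²−V₁²)/(V₁V₂).
√(V₂²−V₁²) = √(1356²−894²) = 1019.6 m/s; delay term = 2·29.8·1019.6/(894·1356) = 0.05013 s.
t = 83.6/1356 + 0.05013 = 0.11178 s.

0.112 s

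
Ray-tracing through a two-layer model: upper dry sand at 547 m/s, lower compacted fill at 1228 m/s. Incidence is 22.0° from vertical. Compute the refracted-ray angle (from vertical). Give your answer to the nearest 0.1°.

57.2°

sin θ₁/V₁ = sin θ₂/V₂ ⇒ sin θ₂ = 1228·sin 22.0°/547 = 1228·0.3746/547 = 0.8410.
θ₂ = arcsin 0.8410 = 57.24° from the normal.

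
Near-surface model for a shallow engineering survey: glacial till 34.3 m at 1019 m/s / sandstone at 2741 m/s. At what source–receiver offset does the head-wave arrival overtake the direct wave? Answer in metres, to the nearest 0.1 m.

101.4 m

θ_c = arcsin(1019/2741) = 21.82°, so cos θ_c = 0.9283 and tᵢ = 2h cos θ_c/V₁ = 0.0625 s.
At crossover x/V₁ = x/V₂ + tᵢ ⇒ x = tᵢ/(1/V₁ − 1/V₂) = 0.06250/(9.8135e-04 − 3.6483e-04) = 101.37 m.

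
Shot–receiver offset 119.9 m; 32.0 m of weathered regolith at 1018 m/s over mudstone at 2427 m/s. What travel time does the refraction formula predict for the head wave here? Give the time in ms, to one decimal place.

θ_c = arcsin(V₁/V₂) = arcsin(1018/2427) = 24.80°, cos θ_c = 0.9078.
Intercept time tᵢ = 2h cos θ_c / V₁ = 2·32.0·0.9078/1018 = 0.05707 s.
t = x/V₂ + tᵢ = 119.9/2427 + 0.05707 = 0.10647 s.

106.5 ms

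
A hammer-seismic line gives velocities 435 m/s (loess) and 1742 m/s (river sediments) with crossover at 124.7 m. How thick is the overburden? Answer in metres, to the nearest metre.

x_cross = 2h·√((V₂+V₁)/(V₂−V₁)) → h = x_cross / (2·√((V₂+V₁)/(V₂−V₁))).
√((V₂+V₁)/(V₂−V₁)) = √((1742+435)/(1742−435)) = 1.2906.
h = 124.7 / (2·1.2906) = 48.31 m.

48 m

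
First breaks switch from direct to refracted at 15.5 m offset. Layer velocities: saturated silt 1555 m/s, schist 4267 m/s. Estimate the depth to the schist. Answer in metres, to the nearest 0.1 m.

h = (x_cross/2)·√((V₂−V₁)/(V₂+V₁)).
(V₂−V₁)/(V₂+V₁) = (4267−1555)/(4267+1555) = 0.4658; √ = 0.6825.
h = (15.5/2)·0.6825 = 5.29 m.

5.3 m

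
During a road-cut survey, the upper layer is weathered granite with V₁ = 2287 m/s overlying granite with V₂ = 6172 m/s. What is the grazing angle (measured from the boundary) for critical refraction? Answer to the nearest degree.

68°

Critical incidence: sin θ_c = V₁/V₂ = 2287/6172 = 0.3705.
θ_c = arcsin 0.3705 = 21.75°.
Measured from the interface: 90° − 21.75° = 68.25°.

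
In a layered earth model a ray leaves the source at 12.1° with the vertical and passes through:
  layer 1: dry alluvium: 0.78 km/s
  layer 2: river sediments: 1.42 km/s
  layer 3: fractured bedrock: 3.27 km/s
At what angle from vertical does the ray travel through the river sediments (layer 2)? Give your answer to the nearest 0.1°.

22.4°

Snell's law across each interface conserves sin θ / V, so sin θ_2 = V_2·sin θ₁/V₁.
sin θ_2 = 1.42 × sin 12.1° / 0.78 = 0.3816.
θ_2 = arcsin 0.3816 = 22.43°.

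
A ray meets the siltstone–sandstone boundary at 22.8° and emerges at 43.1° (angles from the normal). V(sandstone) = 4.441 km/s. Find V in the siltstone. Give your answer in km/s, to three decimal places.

2.519 km/s

sin 22.8° = 0.3875; sin 43.1° = 0.6833.
V₁ = V₂·(sin θ₁/sin θ₂) = 4.441·(0.3875/0.6833) = 2.519 km/s.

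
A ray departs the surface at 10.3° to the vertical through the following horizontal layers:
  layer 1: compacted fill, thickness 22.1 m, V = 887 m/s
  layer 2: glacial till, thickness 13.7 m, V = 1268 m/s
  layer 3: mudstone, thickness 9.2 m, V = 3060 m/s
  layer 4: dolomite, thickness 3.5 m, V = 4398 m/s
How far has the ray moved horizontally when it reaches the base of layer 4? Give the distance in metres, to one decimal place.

21.6 m

p = sin θ₁/V₁ = sin 10.3°/887 = 2.0158e-04 s/m is conserved through the stack.
Layer 1: θ = 10.30°; offset = 22.1·tan 10.30° = 4.016 m.
Layer 2: sin θ = p·1268 = 0.2556 → θ = 14.81°; offset = 13.7·tan 14.81° = 3.622 m.
Layer 3: sin θ = p·3060 = 0.6168 → θ = 38.09°; offset = 9.2·tan 38.09° = 7.210 m.
Layer 4: sin θ = p·4398 = 0.8866 → θ = 62.44°; offset = 3.5·tan 62.44° = 6.707 m.
Σ offsets = 21.556 m.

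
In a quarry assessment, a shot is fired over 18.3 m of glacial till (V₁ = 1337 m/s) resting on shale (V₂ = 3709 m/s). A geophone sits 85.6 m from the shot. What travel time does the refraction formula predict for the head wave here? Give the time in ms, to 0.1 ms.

t = x/V₂ + 2h·√(V₂²−V₁²)/(V₁V₂).
√(V₂²−V₁²) = √(3709²−1337²) = 3459.6 m/s; delay term = 2·18.3·3459.6/(1337·3709) = 0.02553 s.
t = 85.6/3709 + 0.02553 = 0.04861 s.

48.6 ms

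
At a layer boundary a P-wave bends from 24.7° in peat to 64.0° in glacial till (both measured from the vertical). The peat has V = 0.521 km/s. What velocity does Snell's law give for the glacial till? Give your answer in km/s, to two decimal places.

1.12 km/s

Snell's law: sin 24.7°/V₁ = sin 64.0°/V₂.
V₂ = V₁·sin 64.0°/sin 24.7° = 0.521 × 2.1509 = 1.12 km/s.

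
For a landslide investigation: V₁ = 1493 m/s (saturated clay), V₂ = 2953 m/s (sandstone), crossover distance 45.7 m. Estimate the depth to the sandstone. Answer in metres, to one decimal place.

x_cross = 2h·√((V₂+V₁)/(V₂−V₁)) → h = x_cross / (2·√((V₂+V₁)/(V₂−V₁))).
√((V₂+V₁)/(V₂−V₁)) = √((2953+1493)/(2953−1493)) = 1.7451.
h = 45.7 / (2·1.7451) = 13.09 m.

13.1 m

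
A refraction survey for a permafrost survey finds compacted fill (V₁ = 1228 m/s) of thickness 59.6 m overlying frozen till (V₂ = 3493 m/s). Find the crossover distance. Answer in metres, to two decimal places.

172.09 m

x_cross = 2h·√((V₂+V₁)/(V₂−V₁)).
(V₂+V₁)/(V₂−V₁) = (3493+1228)/(3493−1228) = 2.0843; √ = 1.4437.
x_cross = 2·59.6·1.4437 = 172.09 m.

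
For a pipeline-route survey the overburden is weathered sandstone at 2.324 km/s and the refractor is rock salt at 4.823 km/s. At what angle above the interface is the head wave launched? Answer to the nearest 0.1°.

61.2°

At critical incidence the refracted ray runs along the interface (θ₂ = 90°), so sin θ_c = V₁/V₂.
θ_c = arcsin(2.324/4.823) = arcsin 0.4819 = 28.81°.
Measured from the interface: 90° − 28.81° = 61.19°.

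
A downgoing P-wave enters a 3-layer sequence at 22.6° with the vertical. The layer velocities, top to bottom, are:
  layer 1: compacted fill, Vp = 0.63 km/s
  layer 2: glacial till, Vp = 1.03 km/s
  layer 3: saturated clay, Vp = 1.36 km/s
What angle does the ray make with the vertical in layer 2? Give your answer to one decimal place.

Snell's law across each interface conserves sin θ / V, so sin θ_2 = V_2·sin θ₁/V₁.
sin θ_2 = 1.03 × sin 22.6° / 0.63 = 0.6283.
θ_2 = 38.92° from the vertical.

38.9°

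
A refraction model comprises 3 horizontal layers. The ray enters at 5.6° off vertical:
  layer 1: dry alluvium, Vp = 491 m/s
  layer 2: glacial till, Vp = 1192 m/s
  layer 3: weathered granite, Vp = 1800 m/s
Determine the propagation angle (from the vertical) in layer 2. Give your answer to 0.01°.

Ray parameter p = sin 5.6° / 491 = 1.9874e-04 s/m.
sin θ_2 = p·V_2 = 1.9874e-04 × 1192 = 0.2369.
θ_2 = arcsin 0.2369 = 13.70°.

13.70°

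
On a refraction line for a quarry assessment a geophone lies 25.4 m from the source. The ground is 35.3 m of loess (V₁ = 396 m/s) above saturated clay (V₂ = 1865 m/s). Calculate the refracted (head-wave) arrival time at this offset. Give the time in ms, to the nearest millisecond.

θ_c = arcsin(V₁/V₂) = arcsin(396/1865) = 12.26°, cos θ_c = 0.9772.
Intercept time tᵢ = 2h cos θ_c / V₁ = 2·35.3·0.9772/396 = 0.17422 s.
t = x/V₂ + tᵢ = 25.4/1865 + 0.17422 = 0.18784 s.

188 ms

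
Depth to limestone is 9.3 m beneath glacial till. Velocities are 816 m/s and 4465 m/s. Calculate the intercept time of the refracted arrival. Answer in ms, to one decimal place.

θ_c = arcsin(V₁/V₂) = arcsin(816/4465) = 10.53°; cos θ_c = 0.9832.
tᵢ = 2h·cos θ_c / V₁ = 2·9.3·0.9832 / 816 = 0.02241 s.

22.4 ms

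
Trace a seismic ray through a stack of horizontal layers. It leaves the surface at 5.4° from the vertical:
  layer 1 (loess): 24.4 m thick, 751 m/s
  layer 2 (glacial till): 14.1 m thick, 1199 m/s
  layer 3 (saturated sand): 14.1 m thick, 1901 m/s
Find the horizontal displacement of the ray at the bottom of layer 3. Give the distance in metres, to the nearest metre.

p = sin θ₁/V₁ = sin 5.4°/751 = 1.2531e-04 s/m is conserved through the stack.
Layer 1: θ = 5.40°; offset = 24.4·tan 5.40° = 2.306 m.
Layer 2: sin θ = p·1199 = 0.1502 → θ = 8.64°; offset = 14.1·tan 8.64° = 2.143 m.
Layer 3: sin θ = p·1901 = 0.2382 → θ = 13.78°; offset = 14.1·tan 13.78° = 3.458 m.
Σ offsets = 7.908 m.

8 m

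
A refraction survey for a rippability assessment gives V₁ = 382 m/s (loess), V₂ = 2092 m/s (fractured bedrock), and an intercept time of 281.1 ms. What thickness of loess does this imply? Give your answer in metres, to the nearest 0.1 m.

54.6 m

θ_c = arcsin(382/2092) = 10.52°; cos θ_c = 0.9832.
tᵢ = 2h cos θ_c/V₁ ⇒ h = tᵢ·V₁/(2 cos θ_c) = 0.2811·382/(2·0.9832) = 54.61 m.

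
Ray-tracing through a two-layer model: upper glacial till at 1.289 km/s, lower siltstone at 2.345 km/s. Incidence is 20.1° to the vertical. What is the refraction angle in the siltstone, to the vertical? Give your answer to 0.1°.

sin θ₁/V₁ = sin θ₂/V₂ ⇒ sin θ₂ = 2.345·sin 20.1°/1.289 = 2.345·0.3437/1.289 = 0.6252.
θ₂ = sin⁻¹(0.6252) = 38.70° (from vertical).

38.7°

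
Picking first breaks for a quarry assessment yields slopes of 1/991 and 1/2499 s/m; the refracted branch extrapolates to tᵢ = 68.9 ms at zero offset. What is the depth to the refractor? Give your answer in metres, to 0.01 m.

h = tᵢ·V₁·V₂ / (2·√(V₂²−V₁²)).
√(V₂²−V₁²) = √(2499² − 991²) = 2294.1 m/s.
h = 0.0689 s × 991 × 2499 / (2 × 2294.1) = 37.19 m.

37.19 m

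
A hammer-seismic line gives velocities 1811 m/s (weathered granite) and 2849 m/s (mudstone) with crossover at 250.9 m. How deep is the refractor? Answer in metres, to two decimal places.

h = (x_cross/2)·√((V₂−V₁)/(V₂+V₁)).
(V₂−V₁)/(V₂+V₁) = (2849−1811)/(2849+1811) = 0.2227; √ = 0.4720.
h = (250.9/2)·0.4720 = 59.21 m.

59.21 m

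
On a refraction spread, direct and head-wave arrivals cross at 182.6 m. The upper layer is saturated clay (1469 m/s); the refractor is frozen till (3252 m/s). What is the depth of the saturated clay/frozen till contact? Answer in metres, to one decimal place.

56.1 m

x_cross = 2h·√((V₂+V₁)/(V₂−V₁)) → h = x_cross / (2·√((V₂+V₁)/(V₂−V₁))).
√((V₂+V₁)/(V₂−V₁)) = √((3252+1469)/(3252−1469)) = 1.6272.
h = 182.6 / (2·1.6272) = 56.11 m.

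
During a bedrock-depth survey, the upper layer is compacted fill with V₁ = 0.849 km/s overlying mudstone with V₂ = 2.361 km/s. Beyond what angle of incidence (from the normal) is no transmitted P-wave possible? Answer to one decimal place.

21.1°

Critical incidence: sin θ_c = V₁/V₂ = 0.849/2.361 = 0.3596.
θ_c = arcsin 0.3596 = 21.08°.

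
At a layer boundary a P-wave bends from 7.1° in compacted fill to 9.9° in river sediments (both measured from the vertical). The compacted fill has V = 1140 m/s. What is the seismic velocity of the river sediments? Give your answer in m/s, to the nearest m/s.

Snell's law: sin 7.1°/V₁ = sin 9.9°/V₂.
V₂ = V₁·sin 9.9°/sin 7.1° = 1140 × 1.3910 = 1585.73 m/s.

1586 m/s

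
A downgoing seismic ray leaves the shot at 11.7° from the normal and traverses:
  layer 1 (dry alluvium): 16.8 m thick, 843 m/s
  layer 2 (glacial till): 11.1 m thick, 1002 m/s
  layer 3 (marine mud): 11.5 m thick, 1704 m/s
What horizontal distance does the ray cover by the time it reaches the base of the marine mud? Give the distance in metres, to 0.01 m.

p = sin θ₁/V₁ = sin 11.7°/843 = 2.4055e-04 s/m is conserved through the stack.
Layer 1: θ = 11.70°; offset = 16.8·tan 11.70° = 3.4791 m.
Layer 2: sin θ = p·1002 = 0.2410 → θ = 13.95°; offset = 11.1·tan 13.95° = 2.7568 m.
Layer 3: sin θ = p·1704 = 0.4099 → θ = 24.20°; offset = 11.5·tan 24.20° = 5.1680 m.
Summing the layer offsets gives 11.4039 m.

11.40 m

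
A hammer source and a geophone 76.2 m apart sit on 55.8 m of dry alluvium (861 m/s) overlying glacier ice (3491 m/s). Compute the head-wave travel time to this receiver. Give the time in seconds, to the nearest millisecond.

t = x/V₂ + 2h·√(V₂²−V₁²)/(V₁V₂).
√(V₂²−V₁²) = √(3491²−861²) = 3383.2 m/s; delay term = 2·55.8·3383.2/(861·3491) = 0.12561 s.
t = 76.2/3491 + 0.12561 = 0.14744 s.

0.147 s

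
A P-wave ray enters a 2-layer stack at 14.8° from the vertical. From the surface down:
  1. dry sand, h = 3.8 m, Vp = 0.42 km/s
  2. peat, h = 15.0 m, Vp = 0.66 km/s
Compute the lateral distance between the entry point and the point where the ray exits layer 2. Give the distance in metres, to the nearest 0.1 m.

7.6 m

Ray parameter p = sin 14.8° / 0.42 km/s = 6.0820e-01 s/km.
Layer 1: θ = 14.80°; offset = 3.8·tan 14.80° = 1.004 m.
Layer 2: sin θ = p·0.66 = 0.4014 → θ = 23.67°; offset = 15.0·tan 23.67° = 6.574 m.
Summing the layer offsets gives 7.578 m.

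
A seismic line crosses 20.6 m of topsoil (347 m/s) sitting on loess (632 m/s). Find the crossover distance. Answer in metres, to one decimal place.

θ_c = arcsin(347/632) = 33.30°, so cos θ_c = 0.8358 and tᵢ = 2h cos θ_c/V₁ = 0.0992 s.
At crossover x/V₁ = x/V₂ + tᵢ ⇒ x = tᵢ/(1/V₁ − 1/V₂) = 0.09923/(2.8818e-03 − 1.5823e-03) = 76.36 m.

76.4 m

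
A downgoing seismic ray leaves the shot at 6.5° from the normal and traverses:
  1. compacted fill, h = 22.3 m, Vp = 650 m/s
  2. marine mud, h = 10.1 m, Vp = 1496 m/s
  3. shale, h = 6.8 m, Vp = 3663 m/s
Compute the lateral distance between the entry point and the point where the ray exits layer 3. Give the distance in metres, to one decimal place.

Apply Snell's law at each interface; in layer i the horizontal offset is hᵢ·tan θᵢ.
Layer 1: θ = 6.50°; offset = 22.3·tan 6.50° = 2.541 m.
Layer 2: sin θ = 1496·sin 6.5°/650 = 0.2605, θ = 15.10°; offset = 10.1·tan 15.10° = 2.726 m.
Layer 3: sin θ = 3663·sin 6.5°/650 = 0.6379, θ = 39.64°; offset = 6.8·tan 39.64° = 5.633 m.
Total horizontal offset = 10.900 m.

10.9 m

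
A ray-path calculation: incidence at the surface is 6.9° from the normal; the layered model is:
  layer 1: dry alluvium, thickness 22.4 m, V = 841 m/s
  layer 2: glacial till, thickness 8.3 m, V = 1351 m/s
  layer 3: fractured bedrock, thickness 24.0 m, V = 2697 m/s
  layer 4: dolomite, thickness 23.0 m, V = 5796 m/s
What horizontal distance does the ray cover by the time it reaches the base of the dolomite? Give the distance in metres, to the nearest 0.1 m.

48.3 m

Apply Snell's law at each interface; in layer i the horizontal offset is hᵢ·tan θᵢ.
Layer 1: θ = 6.90°; offset = 22.4·tan 6.90° = 2.711 m.
Layer 2: sin θ = 1351·sin 6.9°/841 = 0.1930, θ = 11.13°; offset = 8.3·tan 11.13° = 1.633 m.
Layer 3: sin θ = 2697·sin 6.9°/841 = 0.3853, θ = 22.66°; offset = 24.0·tan 22.66° = 10.020 m.
Layer 4: sin θ = 5796·sin 6.9°/841 = 0.8280, θ = 55.89°; offset = 23.0·tan 55.89° = 33.958 m.
Total horizontal offset = 48.321 m.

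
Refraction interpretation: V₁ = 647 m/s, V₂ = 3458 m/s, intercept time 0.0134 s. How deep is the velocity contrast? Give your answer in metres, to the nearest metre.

h = tᵢ·V₁·V₂ / (2·√(V₂²−V₁²)).
√(V₂²−V₁²) = √(3458² − 647²) = 3396.9 m/s.
h = 0.0134 s × 647 × 3458 / (2 × 3396.9) = 4.41 m.

4 m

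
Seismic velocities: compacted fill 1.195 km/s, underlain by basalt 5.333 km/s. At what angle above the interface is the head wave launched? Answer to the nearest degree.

77°

At critical incidence the refracted ray runs along the interface (θ₂ = 90°), so sin θ_c = V₁/V₂.
θ_c = arcsin(1.195/5.333) = arcsin 0.2241 = 12.95°.
Measured from the interface: 90° − 12.95° = 77.05°.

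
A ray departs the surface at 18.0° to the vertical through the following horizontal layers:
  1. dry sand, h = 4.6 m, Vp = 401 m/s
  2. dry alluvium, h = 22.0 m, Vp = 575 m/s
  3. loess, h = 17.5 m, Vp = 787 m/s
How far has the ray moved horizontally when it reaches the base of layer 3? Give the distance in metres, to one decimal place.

25.7 m

Apply Snell's law at each interface; in layer i the horizontal offset is hᵢ·tan θᵢ.
Layer 1: θ = 18.00°; offset = 4.6·tan 18.00° = 1.495 m.
Layer 2: sin θ = 575·sin 18.0°/401 = 0.4431, θ = 26.30°; offset = 22.0·tan 26.30° = 10.874 m.
Layer 3: sin θ = 787·sin 18.0°/401 = 0.6065, θ = 37.34°; offset = 17.5·tan 37.34° = 13.348 m.
Σ offsets = 25.717 m.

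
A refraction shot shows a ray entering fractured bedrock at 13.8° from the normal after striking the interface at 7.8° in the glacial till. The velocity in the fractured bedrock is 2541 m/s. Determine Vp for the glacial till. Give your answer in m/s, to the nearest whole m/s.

1446 m/s

Snell's law: sin 7.8°/V₁ = sin 13.8°/V₂.
V₁ = V₂·sin 7.8°/sin 13.8° = 2541 × 0.5690 = 1445.72 m/s.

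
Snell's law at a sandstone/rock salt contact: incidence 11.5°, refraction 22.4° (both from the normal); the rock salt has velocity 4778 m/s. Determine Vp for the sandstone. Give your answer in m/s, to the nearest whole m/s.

2500 m/s

Snell's law: sin 11.5°/V₁ = sin 22.4°/V₂.
V₁ = V₂·sin 11.5°/sin 22.4° = 4778 × 0.5232 = 2499.75 m/s.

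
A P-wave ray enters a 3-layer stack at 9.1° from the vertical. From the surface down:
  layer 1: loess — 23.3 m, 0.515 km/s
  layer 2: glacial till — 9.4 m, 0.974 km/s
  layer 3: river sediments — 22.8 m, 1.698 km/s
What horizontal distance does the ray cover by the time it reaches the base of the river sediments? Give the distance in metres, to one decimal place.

20.6 m

Ray parameter p = sin 9.1° / 0.515 km/s = 3.0710e-01 s/km.
Layer 1: θ = 9.10°; offset = 23.3·tan 9.10° = 3.732 m.
Layer 2: sin θ = p·0.974 = 0.2991 → θ = 17.40°; offset = 9.4·tan 17.40° = 2.947 m.
Layer 3: sin θ = p·1.698 = 0.5215 → θ = 31.43°; offset = 22.8·tan 31.43° = 13.934 m.
Σ offsets = 20.612 m.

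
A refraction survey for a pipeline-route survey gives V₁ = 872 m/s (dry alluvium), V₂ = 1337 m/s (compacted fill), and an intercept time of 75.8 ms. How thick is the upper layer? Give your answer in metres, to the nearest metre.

h = tᵢ·V₁·V₂ / (2·√(V₂²−V₁²)).
√(V₂²−V₁²) = √(1337² − 872²) = 1013.5 m/s.
h = 0.0758 s × 872 × 1337 / (2 × 1013.5) = 43.60 m.

44 m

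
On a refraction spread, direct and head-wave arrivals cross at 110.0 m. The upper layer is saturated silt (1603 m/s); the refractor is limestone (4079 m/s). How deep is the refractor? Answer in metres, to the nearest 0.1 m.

h = (x_cross/2)·√((V₂−V₁)/(V₂+V₁)).
(V₂−V₁)/(V₂+V₁) = (4079−1603)/(4079+1603) = 0.4358; √ = 0.6601.
h = (110.0/2)·0.6601 = 36.31 m.

36.3 m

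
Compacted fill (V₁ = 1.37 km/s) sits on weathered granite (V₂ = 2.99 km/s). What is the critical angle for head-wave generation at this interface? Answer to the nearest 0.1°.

27.3°

At critical incidence the refracted ray runs along the interface (θ₂ = 90°), so sin θ_c = V₁/V₂.
θ_c = arcsin(1.37/2.99) = arcsin 0.4582 = 27.27°.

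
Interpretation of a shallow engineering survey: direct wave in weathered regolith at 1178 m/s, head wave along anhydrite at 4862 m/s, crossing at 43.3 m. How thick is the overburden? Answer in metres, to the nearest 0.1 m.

h = (x_cross/2)·√((V₂−V₁)/(V₂+V₁)).
(V₂−V₁)/(V₂+V₁) = (4862−1178)/(4862+1178) = 0.6099; √ = 0.7810.
h = (43.3/2)·0.7810 = 16.91 m.

16.9 m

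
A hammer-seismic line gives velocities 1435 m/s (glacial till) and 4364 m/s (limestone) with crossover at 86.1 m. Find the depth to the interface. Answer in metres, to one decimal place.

h = (x_cross/2)·√((V₂−V₁)/(V₂+V₁)).
(V₂−V₁)/(V₂+V₁) = (4364−1435)/(4364+1435) = 0.5051; √ = 0.7107.
h = (86.1/2)·0.7107 = 30.60 m.

30.6 m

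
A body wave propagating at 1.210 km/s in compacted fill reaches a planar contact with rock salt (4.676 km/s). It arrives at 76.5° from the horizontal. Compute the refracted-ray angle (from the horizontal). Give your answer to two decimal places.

Angle from the normal: 90° − 76.5° = 13.5°.
Snell's law: sin θ₂ = (V₂/V₁)·sin θ₁ = (4.676/1.210)·sin 13.5° = 0.9021.
θ₂ = arcsin 0.9021 = 64.44° from the normal.
From the interface: 90° − 64.44° = 25.56°.

25.56°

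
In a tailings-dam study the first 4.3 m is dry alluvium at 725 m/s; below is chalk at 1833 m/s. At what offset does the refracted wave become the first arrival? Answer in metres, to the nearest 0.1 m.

x_cross = 2h·√((V₂+V₁)/(V₂−V₁)).
(V₂+V₁)/(V₂−V₁) = (1833+725)/(1833−725) = 2.3087; √ = 1.5194.
x_cross = 2·4.3·1.5194 = 13.07 m.

13.1 m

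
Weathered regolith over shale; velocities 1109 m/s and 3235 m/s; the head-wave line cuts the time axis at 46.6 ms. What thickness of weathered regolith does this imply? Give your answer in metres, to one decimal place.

θ_c = arcsin(1109/3235) = 20.05°; cos θ_c = 0.9394.
tᵢ = 2h cos θ_c/V₁ ⇒ h = tᵢ·V₁/(2 cos θ_c) = 0.0466·1109/(2·0.9394) = 27.51 m.

27.5 m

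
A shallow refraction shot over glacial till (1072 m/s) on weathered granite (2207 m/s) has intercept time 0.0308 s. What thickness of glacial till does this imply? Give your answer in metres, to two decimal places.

18.89 m

h = tᵢ·V₁·V₂ / (2·√(V₂²−V₁²)).
√(V₂²−V₁²) = √(2207² − 1072²) = 1929.2 m/s.
h = 0.0308 s × 1072 × 2207 / (2 × 1929.2) = 18.89 m.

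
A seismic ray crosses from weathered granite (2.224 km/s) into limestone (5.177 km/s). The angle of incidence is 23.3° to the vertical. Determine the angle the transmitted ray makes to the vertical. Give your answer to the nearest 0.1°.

Snell's law: sin θ₂ = (V₂/V₁)·sin θ₁ = (5.177/2.224)·sin 23.3° = 0.9207.
θ₂ = arcsin 0.9207 = 67.04° from the normal.

67.0°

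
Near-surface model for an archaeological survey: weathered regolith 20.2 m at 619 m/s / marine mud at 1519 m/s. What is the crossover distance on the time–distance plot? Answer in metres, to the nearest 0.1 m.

x_cross = 2h·√((V₂+V₁)/(V₂−V₁)).
(V₂+V₁)/(V₂−V₁) = (1519+619)/(1519−619) = 2.3756; √ = 1.5413.
x_cross = 2·20.2·1.5413 = 62.27 m.

62.3 m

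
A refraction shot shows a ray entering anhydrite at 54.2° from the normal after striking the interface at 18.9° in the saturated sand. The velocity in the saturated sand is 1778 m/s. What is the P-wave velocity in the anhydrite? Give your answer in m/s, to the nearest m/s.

4452 m/s

sin 18.9° = 0.3239; sin 54.2° = 0.8111.
V₂ = V₁·(sin θ₂/sin θ₁) = 1778·(0.8111/0.3239) = 4451.97 m/s.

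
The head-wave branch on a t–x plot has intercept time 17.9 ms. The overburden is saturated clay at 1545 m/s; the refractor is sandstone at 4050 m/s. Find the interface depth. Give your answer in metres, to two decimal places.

14.96 m

θ_c = arcsin(1545/4050) = 22.43°; cos θ_c = 0.9244.
tᵢ = 2h cos θ_c/V₁ ⇒ h = tᵢ·V₁/(2 cos θ_c) = 0.0179·1545/(2·0.9244) = 14.96 m.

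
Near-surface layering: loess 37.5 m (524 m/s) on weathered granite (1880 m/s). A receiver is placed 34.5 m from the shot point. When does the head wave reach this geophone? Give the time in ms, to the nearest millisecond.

t = x/V₂ + 2h·√(V₂²−V₁²)/(V₁V₂).
√(V₂²−V₁²) = √(1880²−524²) = 1805.5 m/s; delay term = 2·37.5·1805.5/(524·1880) = 0.13746 s.
t = 34.5/1880 + 0.13746 = 0.15581 s.

156 ms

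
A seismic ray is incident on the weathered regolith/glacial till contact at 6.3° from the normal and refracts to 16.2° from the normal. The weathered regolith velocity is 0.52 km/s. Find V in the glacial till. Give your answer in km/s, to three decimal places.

1.322 km/s

Snell's law: sin 6.3°/V₁ = sin 16.2°/V₂.
V₂ = V₁·sin 16.2°/sin 6.3° = 0.52 × 2.5424 = 1.322 km/s.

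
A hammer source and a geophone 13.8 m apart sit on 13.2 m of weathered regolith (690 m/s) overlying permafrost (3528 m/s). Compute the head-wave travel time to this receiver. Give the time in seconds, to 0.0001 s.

0.0414 s

θ_c = arcsin(V₁/V₂) = arcsin(690/3528) = 11.28°, cos θ_c = 0.9807.
Intercept time tᵢ = 2h cos θ_c / V₁ = 2·13.2·0.9807/690 = 0.03752 s.
t = x/V₂ + tᵢ = 13.8/3528 + 0.03752 = 0.04143 s.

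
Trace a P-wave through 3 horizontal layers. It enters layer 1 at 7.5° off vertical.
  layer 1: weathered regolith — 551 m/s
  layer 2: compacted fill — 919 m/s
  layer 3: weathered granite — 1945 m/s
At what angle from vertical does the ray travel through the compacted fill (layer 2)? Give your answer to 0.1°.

12.6°

Snell's law across each interface conserves sin θ / V, so sin θ_2 = V_2·sin θ₁/V₁.
sin θ_2 = 919 × sin 7.5° / 551 = 0.2177.
θ_2 = 12.57° from the vertical.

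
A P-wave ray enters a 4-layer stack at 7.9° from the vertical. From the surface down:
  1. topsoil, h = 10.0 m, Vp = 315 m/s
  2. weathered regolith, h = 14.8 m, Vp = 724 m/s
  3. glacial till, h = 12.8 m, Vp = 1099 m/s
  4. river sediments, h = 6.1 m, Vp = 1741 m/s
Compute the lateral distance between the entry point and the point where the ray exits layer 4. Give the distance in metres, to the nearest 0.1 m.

Apply Snell's law at each interface; in layer i the horizontal offset is hᵢ·tan θᵢ.
Layer 1: θ = 7.90°; offset = 10.0·tan 7.90° = 1.388 m.
Layer 2: sin θ = 724·sin 7.9°/315 = 0.3159, θ = 18.42°; offset = 14.8·tan 18.42° = 4.928 m.
Layer 3: sin θ = 1099·sin 7.9°/315 = 0.4795, θ = 28.65°; offset = 12.8·tan 28.65° = 6.995 m.
Layer 4: sin θ = 1741·sin 7.9°/315 = 0.7597, θ = 49.43°; offset = 6.1·tan 49.43° = 7.125 m.
Total horizontal offset = 20.435 m.

20.4 m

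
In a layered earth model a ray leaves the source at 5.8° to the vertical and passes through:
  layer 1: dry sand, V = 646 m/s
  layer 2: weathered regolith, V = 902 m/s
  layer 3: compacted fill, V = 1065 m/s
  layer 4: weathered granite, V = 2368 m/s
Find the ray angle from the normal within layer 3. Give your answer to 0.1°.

Snell's law across each interface conserves sin θ / V, so sin θ_3 = V_3·sin θ₁/V₁.
sin θ_3 = 1065 × sin 5.8° / 646 = 0.1666.
θ_3 = 9.59° from the vertical.

9.6°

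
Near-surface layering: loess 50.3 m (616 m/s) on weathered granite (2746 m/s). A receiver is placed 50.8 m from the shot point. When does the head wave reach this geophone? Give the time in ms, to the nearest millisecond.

178 ms

θ_c = arcsin(V₁/V₂) = arcsin(616/2746) = 12.96°, cos θ_c = 0.9745.
Intercept time tᵢ = 2h cos θ_c / V₁ = 2·50.3·0.9745/616 = 0.15915 s.
t = x/V₂ + tᵢ = 50.8/2746 + 0.15915 = 0.17765 s.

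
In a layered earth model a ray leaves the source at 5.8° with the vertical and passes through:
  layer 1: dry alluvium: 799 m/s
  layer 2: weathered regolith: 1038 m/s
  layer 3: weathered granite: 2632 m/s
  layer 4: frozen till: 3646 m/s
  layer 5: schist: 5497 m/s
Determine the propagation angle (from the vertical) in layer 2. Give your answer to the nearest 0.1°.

7.5°

Ray parameter p = sin 5.8° / 799 = 1.2648e-04 s/m.
sin θ_2 = p·V_2 = 1.2648e-04 × 1038 = 0.1313.
θ_2 = arcsin 0.1313 = 7.54°.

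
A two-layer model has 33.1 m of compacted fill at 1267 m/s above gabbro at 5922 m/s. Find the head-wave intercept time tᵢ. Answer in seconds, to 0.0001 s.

θ_c = arcsin(V₁/V₂) = arcsin(1267/5922) = 12.35°; cos θ_c = 0.9768.
tᵢ = 2h·cos θ_c / V₁ = 2·33.1·0.9768 / 1267 = 0.05104 s.

0.0510 s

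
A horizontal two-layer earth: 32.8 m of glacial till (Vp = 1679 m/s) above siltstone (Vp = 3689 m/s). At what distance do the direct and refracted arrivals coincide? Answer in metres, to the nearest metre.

θ_c = arcsin(1679/3689) = 27.07°, so cos θ_c = 0.8904 and tᵢ = 2h cos θ_c/V₁ = 0.0348 s.
At crossover x/V₁ = x/V₂ + tᵢ ⇒ x = tᵢ/(1/V₁ − 1/V₂) = 0.03479/(5.9559e-04 − 2.7108e-04) = 107.20 m.

107 m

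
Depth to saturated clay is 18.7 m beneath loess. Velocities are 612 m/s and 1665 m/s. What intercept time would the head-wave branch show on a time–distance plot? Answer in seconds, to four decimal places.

θ_c = arcsin(V₁/V₂) = arcsin(612/1665) = 21.57°; cos θ_c = 0.9300.
tᵢ = 2h·cos θ_c / V₁ = 2·18.7·0.9300 / 612 = 0.05683 s.

0.0568 s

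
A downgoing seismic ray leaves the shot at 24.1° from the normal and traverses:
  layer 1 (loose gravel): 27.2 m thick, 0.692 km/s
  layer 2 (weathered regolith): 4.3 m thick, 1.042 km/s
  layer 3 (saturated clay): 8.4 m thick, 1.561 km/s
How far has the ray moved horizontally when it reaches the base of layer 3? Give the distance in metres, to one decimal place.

35.4 m

Apply Snell's law at each interface; in layer i the horizontal offset is hᵢ·tan θᵢ.
Layer 1: θ = 24.10°; offset = 27.2·tan 24.10° = 12.167 m.
Layer 2: sin θ = 1.042·sin 24.1°/0.692 = 0.6149, θ = 37.94°; offset = 4.3·tan 37.94° = 3.352 m.
Layer 3: sin θ = 1.561·sin 24.1°/0.692 = 0.9211, θ = 67.09°; offset = 8.4·tan 67.09° = 19.874 m.
Summing the layer offsets gives 35.394 m.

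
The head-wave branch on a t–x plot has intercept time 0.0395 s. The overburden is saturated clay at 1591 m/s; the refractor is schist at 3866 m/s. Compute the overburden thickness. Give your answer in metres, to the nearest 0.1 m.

34.5 m

θ_c = arcsin(1591/3866) = 24.30°; cos θ_c = 0.9114.
tᵢ = 2h cos θ_c/V₁ ⇒ h = tᵢ·V₁/(2 cos θ_c) = 0.0395·1591/(2·0.9114) = 34.48 m.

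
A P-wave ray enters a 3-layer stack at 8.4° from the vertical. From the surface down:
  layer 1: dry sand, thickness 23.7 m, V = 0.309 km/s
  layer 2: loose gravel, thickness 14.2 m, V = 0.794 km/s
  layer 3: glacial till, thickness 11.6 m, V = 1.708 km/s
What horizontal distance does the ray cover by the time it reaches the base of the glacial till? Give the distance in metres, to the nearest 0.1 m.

p = sin θ₁/V₁ = sin 8.4°/0.309 = 4.7276e-01 s/km is conserved through the stack.
Layer 1: θ = 8.40°; offset = 23.7·tan 8.40° = 3.500 m.
Layer 2: sin θ = p·0.794 = 0.3754 → θ = 22.05°; offset = 14.2·tan 22.05° = 5.751 m.
Layer 3: sin θ = p·1.708 = 0.8075 → θ = 53.85°; offset = 11.6·tan 53.85° = 15.878 m.
Σ offsets = 25.129 m.

25.1 m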